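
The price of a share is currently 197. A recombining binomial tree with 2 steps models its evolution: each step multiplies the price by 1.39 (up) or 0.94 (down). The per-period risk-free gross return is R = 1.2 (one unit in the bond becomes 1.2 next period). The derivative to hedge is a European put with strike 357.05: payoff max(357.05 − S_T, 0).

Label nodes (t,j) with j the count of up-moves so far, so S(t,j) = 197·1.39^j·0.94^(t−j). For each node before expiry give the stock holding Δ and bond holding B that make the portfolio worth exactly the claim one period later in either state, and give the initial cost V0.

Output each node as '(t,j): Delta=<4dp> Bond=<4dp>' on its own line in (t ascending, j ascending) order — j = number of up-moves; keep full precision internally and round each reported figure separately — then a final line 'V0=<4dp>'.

The replicating-portfolio and risk-neutral prices coincide; use p* = (1.2−0.94)/(1.39−0.94) = 0.5778 for the latter.
Payoff layer (t=2): V(2,0)=182.9808, V(2,1)=99.6498, V(2,2)=0.0000
Node (1,0) S=185.1800: V=(p*·99.6498+(1−p*)·182.9808)/1.2=112.3617; Δ=(99.6498−182.9808)/(257.4002−174.0692)=-1.0000; B=V−Δ·S=297.5417
Node (1,1) S=273.8300: V=(p*·0.0000+(1−p*)·99.6498)/1.2=35.0620; Δ=(0.0000−99.6498)/(380.6237−257.4002)=-0.8087; B=V−Δ·S=256.5060
Node (0,0) S=197.0000: V=(p*·35.0620+(1−p*)·112.3617)/1.2=56.4163; Δ=(35.0620−112.3617)/(273.8300−185.1800)=-0.8720; B=V−Δ·S=228.1935
Self-financing check: at every node Δ·S+B equals the discounted successor values.

(0,0): Delta=-0.8720 Bond=228.1935
(1,0): Delta=-1.0000 Bond=297.5417
(1,1): Delta=-0.8087 Bond=256.5060
V0=56.4163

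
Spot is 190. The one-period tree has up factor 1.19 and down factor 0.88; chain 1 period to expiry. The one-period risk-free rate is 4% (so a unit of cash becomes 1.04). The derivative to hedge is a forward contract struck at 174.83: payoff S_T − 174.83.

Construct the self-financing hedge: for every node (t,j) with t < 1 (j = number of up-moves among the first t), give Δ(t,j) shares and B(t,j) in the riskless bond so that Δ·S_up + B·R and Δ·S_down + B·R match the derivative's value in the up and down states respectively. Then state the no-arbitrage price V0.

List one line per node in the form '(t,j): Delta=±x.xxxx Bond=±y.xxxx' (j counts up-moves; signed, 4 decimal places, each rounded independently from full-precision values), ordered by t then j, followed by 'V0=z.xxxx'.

No-arbitrage ⇒ martingale measure with p* = (R−d)/(u−d) = 0.5161.
Terminal values V(1,·): V(1,0)=-7.6300, V(1,1)=51.2700
Node (0,0) S=190.0000: V=(p*·51.2700+(1−p*)·-7.6300)/1.04=21.8942; Δ=(51.2700−-7.6300)/(226.1000−167.2000)=1.0000; B=V−Δ·S=-168.1058
Each (Δ,B) replicates both successor values, so the strategy is self-financing and V0 is arbitrage-free.

(0,0): Delta=1.0000 Bond=-168.1058
V0=21.8942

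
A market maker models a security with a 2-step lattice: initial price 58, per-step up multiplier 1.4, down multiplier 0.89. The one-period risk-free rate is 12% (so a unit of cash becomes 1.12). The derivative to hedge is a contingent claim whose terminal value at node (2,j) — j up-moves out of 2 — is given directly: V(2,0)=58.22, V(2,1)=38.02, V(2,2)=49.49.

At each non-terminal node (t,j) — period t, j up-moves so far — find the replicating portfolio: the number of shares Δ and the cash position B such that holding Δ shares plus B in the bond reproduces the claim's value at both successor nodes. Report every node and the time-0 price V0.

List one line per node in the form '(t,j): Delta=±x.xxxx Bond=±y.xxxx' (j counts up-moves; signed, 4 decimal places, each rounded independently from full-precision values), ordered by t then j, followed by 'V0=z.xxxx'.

No-arbitrage ⇒ martingale measure with p* = (R−d)/(u−d) = 0.4510.
At expiry t=2: V(2,0)=58.2200, V(2,1)=38.0200, V(2,2)=49.4900
Node (1,0) S=51.6200: V=(p*·38.0200+(1−p*)·58.2200)/1.12=43.8484; Δ=(38.0200−58.2200)/(72.2680−45.9418)=-0.7673; B=V−Δ·S=83.4562
Node (1,1) S=81.2000: V=(p*·49.4900+(1−p*)·38.0200)/1.12=38.5650; Δ=(49.4900−38.0200)/(113.6800−72.2680)=0.2770; B=V−Δ·S=16.0748
Node (0,0) S=58.0000: V=(p*·38.5650+(1−p*)·43.8484)/1.12=37.0229; Δ=(38.5650−43.8484)/(81.2000−51.6200)=-0.1786; B=V−Δ·S=47.3826
The time-0 hedge costs 37.0229, which is the no-arbitrage price.

(0,0): Delta=-0.1786 Bond=47.3826
(1,0): Delta=-0.7673 Bond=83.4562
(1,1): Delta=0.2770 Bond=16.0748
V0=37.0229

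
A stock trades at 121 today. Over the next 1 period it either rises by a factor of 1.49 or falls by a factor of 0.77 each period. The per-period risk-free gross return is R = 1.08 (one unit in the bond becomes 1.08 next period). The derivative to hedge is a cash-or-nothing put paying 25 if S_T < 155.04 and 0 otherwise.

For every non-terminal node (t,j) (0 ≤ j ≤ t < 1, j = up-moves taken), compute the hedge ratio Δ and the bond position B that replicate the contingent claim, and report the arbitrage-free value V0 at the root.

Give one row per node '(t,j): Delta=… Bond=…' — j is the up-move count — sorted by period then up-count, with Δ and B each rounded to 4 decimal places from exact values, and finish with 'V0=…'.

(0,0): Delta=-0.2870 Bond=47.9038
V0=13.1816

The replicating-portfolio and risk-neutral prices coincide; use p* = (1.08−0.77)/(1.49−0.77) = 0.4306 for the latter.
Payoff layer (t=1): V(1,0)=25.0000, V(1,1)=0.0000
(0,0): S=121.0000. Δ = (V_up−V_dn)/(S_up−S_dn) = (0.0000−25.0000)/(180.2900−93.1700) = -0.2870. V = [p*·0.0000 + (1−p*)·25.0000]/1.08 = 13.1816. B = V − Δ·S = 47.9038.
Each (Δ,B) replicates both successor values, so the strategy is self-financing and V0 is arbitrage-free.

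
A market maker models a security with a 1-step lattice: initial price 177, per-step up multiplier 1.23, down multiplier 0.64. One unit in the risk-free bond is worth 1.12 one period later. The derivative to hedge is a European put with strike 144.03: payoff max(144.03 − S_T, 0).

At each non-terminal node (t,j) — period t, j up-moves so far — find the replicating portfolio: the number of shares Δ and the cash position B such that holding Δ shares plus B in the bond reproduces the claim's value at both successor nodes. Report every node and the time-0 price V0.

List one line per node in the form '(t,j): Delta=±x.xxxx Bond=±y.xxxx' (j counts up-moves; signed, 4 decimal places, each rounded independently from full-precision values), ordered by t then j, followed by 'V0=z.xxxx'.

(0,0): Delta=-0.2945 Bond=57.2374
V0=5.1188

The replicating-portfolio and risk-neutral prices coincide; use p* = (1.12−0.64)/(1.23−0.64) = 0.8136 for the latter.
Payoff layer (t=1): V(1,0)=30.7500, V(1,1)=0.0000
Node (0,0) S=177.0000: V=(p*·0.0000+(1−p*)·30.7500)/1.12=5.1188; Δ=(0.0000−30.7500)/(217.7100−113.2800)=-0.2945; B=V−Δ·S=57.2374
Check: Δ(0,0)·S0 + B(0,0) = 5.1188 = V0.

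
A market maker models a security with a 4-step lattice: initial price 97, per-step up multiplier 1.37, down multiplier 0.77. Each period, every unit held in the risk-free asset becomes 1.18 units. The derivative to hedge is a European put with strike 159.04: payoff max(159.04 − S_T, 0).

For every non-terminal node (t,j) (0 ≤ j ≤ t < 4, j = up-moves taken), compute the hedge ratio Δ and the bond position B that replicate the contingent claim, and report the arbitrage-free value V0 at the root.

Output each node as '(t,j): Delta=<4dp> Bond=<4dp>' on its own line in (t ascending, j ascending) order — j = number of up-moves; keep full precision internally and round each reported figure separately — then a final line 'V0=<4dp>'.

Since d<R<u, set p* = (R−d)/(u−d) = 0.6833; price each node as the discounted p*-expectation of its children.
Terminal values V(4,·): V(4,0)=124.9416, V(4,1)=98.3713, V(4,2)=51.0970, V(4,3)=0.0000, V(4,4)=0.0000
  t=3,j=0: stock 44.2837 → up 60.6687 (V=98.3713), down 34.0984 (V=124.9416). Price 90.4960; hedge Δ=-1.0000, bond B=134.7797.
  t=3,j=1: stock 78.7905 → up 107.9430 (V=51.0970), down 60.6687 (V=98.3713). Price 55.9892; hedge Δ=-1.0000, bond B=134.7797.
  t=3,j=2: stock 140.1857 → up 192.0544 (V=0.0000), down 107.9430 (V=51.0970). Price 13.7125; hedge Δ=-0.6075, bond B=98.8742.
  t=3,j=3: stock 249.4212 → up 341.7071 (V=0.0000), down 192.0544 (V=0.0000). Price 0.0000; hedge Δ=0.0000, bond B=0.0000.
  t=2,j=0: stock 57.5113 → up 78.7905 (V=55.9892), down 44.2837 (V=90.4960). Price 56.7088; hedge Δ=-1.0000, bond B=114.2201.
  t=2,j=1: stock 102.3253 → up 140.1857 (V=13.7125), down 78.7905 (V=55.9892). Price 22.9662; hedge Δ=-0.6886, bond B=93.4274.
  t=2,j=2: stock 182.0593 → up 249.4212 (V=0.0000), down 140.1857 (V=13.7125). Price 3.6799; hedge Δ=-0.1255, bond B=26.5340.
  t=1,j=0: stock 74.6900 → up 102.3253 (V=22.9662), down 57.5113 (V=56.7088). Price 28.5181; hedge Δ=-0.7529, bond B=84.7557.
  t=1,j=1: stock 132.8900 → up 182.0593 (V=3.6799), down 102.3253 (V=22.9662). Price 8.2943; hedge Δ=-0.2419, bond B=40.4381.
  t=0,j=0: stock 97.0000 → up 132.8900 (V=8.2943), down 74.6900 (V=28.5181). Price 12.4563; hedge Δ=-0.3475, bond B=46.1627.
Self-financing check: at every node Δ·S+B equals the discounted successor values.

(0,0): Delta=-0.3475 Bond=46.1627
(1,0): Delta=-0.7529 Bond=84.7557
(1,1): Delta=-0.2419 Bond=40.4381
(2,0): Delta=-1.0000 Bond=114.2201
(2,1): Delta=-0.6886 Bond=93.4274
(2,2): Delta=-0.1255 Bond=26.5340
(3,0): Delta=-1.0000 Bond=134.7797
(3,1): Delta=-1.0000 Bond=134.7797
(3,2): Delta=-0.6075 Bond=98.8742
(3,3): Delta=0.0000 Bond=0.0000
V0=12.4563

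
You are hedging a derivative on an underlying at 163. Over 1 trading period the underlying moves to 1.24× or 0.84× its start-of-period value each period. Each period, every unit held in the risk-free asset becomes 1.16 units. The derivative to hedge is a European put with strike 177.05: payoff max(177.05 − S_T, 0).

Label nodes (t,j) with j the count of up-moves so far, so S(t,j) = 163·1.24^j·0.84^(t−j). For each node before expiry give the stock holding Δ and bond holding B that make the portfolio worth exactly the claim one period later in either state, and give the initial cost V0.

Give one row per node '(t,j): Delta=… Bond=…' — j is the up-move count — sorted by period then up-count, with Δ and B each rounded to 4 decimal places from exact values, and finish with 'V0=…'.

(0,0): Delta=-0.6155 Bond=107.2440
V0=6.9190

Risk-neutral probability p* = (R−d)/(u−d) = (1.16−0.84)/(1.24−0.84) = 0.8000.
Terminal values V(1,·): V(1,0)=40.1300, V(1,1)=0.0000
(0,0): S=163.0000. Δ = (V_up−V_dn)/(S_up−S_dn) = (0.0000−40.1300)/(202.1200−136.9200) = -0.6155. V = [p*·0.0000 + (1−p*)·40.1300]/1.16 = 6.9190. B = V − Δ·S = 107.2440.
Check: Δ(0,0)·S0 + B(0,0) = 6.9190 = V0.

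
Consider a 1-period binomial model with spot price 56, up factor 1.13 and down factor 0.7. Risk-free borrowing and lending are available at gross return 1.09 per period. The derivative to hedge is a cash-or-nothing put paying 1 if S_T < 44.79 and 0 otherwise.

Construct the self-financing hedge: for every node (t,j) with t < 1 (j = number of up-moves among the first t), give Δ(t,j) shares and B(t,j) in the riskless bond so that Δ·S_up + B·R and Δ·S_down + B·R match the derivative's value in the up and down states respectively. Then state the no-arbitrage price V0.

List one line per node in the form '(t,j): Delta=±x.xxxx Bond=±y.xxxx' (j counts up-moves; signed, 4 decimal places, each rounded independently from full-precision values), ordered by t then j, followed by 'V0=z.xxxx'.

(0,0): Delta=-0.0415 Bond=2.4109
V0=0.0853

Under the risk-neutral measure, an up-move has probability p* = (R−d)/(u−d) = 0.9070 and values discount at R = 1.09.
Terminal payoffs: V(1,0)=1.0000, V(1,1)=0.0000
(0,0): S=56.0000. Δ = (V_up−V_dn)/(S_up−S_dn) = (0.0000−1.0000)/(63.2800−39.2000) = -0.0415. V = [p*·0.0000 + (1−p*)·1.0000]/1.09 = 0.0853. B = V − Δ·S = 2.4109.
Each (Δ,B) replicates both successor values, so the strategy is self-financing and V0 is arbitrage-free.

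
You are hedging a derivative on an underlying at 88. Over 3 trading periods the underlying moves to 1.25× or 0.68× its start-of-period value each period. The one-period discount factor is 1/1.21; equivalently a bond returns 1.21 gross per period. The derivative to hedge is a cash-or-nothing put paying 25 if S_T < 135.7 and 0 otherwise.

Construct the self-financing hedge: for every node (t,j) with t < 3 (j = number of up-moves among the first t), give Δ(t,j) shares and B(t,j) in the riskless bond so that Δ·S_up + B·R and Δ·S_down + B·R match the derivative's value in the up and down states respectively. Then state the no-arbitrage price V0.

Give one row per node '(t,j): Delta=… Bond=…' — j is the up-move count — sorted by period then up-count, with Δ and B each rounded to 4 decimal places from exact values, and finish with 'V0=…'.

The replicating-portfolio and risk-neutral prices coincide; use p* = (1.21−0.68)/(1.25−0.68) = 0.9298 for the latter.
At expiry t=3: V(3,0)=25.0000, V(3,1)=25.0000, V(3,2)=25.0000, V(3,3)=0.0000
(2,0): S=40.6912. Δ = (V_up−V_dn)/(S_up−S_dn) = (25.0000−25.0000)/(50.8640−27.6700) = 0.0000. V = [p*·25.0000 + (1−p*)·25.0000]/1.21 = 20.6612. B = V − Δ·S = 20.6612.
(2,1): S=74.8000. Δ = (V_up−V_dn)/(S_up−S_dn) = (25.0000−25.0000)/(93.5000−50.8640) = 0.0000. V = [p*·25.0000 + (1−p*)·25.0000]/1.21 = 20.6612. B = V − Δ·S = 20.6612.
(2,2): S=137.5000. Δ = (V_up−V_dn)/(S_up−S_dn) = (0.0000−25.0000)/(171.8750−93.5000) = -0.3190. V = [p*·0.0000 + (1−p*)·25.0000]/1.21 = 1.4499. B = V − Δ·S = 45.3096.
(1,0): S=59.8400. Δ = (V_up−V_dn)/(S_up−S_dn) = (20.6612−20.6612)/(74.8000−40.6912) = 0.0000. V = [p*·20.6612 + (1−p*)·20.6612]/1.21 = 17.0753. B = V − Δ·S = 17.0753.
(1,1): S=110.0000. Δ = (V_up−V_dn)/(S_up−S_dn) = (1.4499−20.6612)/(137.5000−74.8000) = -0.3064. V = [p*·1.4499 + (1−p*)·20.6612]/1.21 = 2.3124. B = V − Δ·S = 36.0164.
(0,0): S=88.0000. Δ = (V_up−V_dn)/(S_up−S_dn) = (2.3124−17.0753)/(110.0000−59.8400) = -0.2943. V = [p*·2.3124 + (1−p*)·17.0753]/1.21 = 2.7673. B = V − Δ·S = 28.6671.
Self-financing check: at every node Δ·S+B equals the discounted successor values.

(0,0): Delta=-0.2943 Bond=28.6671
(1,0): Delta=0.0000 Bond=17.0753
(1,1): Delta=-0.3064 Bond=36.0164
(2,0): Delta=0.0000 Bond=20.6612
(2,1): Delta=0.0000 Bond=20.6612
(2,2): Delta=-0.3190 Bond=45.3096
V0=2.7673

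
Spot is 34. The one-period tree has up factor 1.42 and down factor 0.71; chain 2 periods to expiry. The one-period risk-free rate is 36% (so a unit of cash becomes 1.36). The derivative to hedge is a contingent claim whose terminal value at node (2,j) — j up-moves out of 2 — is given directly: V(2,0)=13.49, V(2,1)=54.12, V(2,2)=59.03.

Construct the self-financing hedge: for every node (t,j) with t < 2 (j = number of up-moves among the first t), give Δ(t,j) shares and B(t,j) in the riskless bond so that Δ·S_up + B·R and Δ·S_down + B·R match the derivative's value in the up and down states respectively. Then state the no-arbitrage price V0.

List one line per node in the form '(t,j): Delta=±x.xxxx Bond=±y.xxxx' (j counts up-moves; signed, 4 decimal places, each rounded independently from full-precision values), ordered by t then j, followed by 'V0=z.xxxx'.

No-arbitrage ⇒ martingale measure with p* = (R−d)/(u−d) = 0.9155.
Terminal values V(2,·): V(2,0)=13.4900, V(2,1)=54.1200, V(2,2)=59.0300
  t=1,j=0: stock 24.1400 → up 34.2788 (V=54.1200), down 17.1394 (V=13.4900). Price 37.2695; hedge Δ=2.3706, bond B=-19.9559.
  t=1,j=1: stock 48.2800 → up 68.5576 (V=59.0300), down 34.2788 (V=54.1200). Price 43.0993; hedge Δ=0.1432, bond B=36.1838.
  t=0,j=0: stock 34.0000 → up 48.2800 (V=43.0993), down 24.1400 (V=37.2695). Price 31.3284; hedge Δ=0.2415, bond B=23.1174.
Root portfolio cost Δ·34+B reproduces V0=31.3284.

(0,0): Delta=0.2415 Bond=23.1174
(1,0): Delta=2.3706 Bond=-19.9559
(1,1): Delta=0.1432 Bond=36.1838
V0=31.3284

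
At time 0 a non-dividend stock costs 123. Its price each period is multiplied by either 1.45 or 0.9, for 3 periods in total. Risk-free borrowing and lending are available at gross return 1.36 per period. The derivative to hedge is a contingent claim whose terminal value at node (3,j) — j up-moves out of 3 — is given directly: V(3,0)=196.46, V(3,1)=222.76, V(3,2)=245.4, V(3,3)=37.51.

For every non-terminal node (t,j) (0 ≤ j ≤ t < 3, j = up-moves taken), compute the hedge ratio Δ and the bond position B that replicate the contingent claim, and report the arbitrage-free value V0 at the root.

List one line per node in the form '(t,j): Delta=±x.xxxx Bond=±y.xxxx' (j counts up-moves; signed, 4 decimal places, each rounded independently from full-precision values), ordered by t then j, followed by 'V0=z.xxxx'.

Under the risk-neutral measure, an up-move has probability p* = (R−d)/(u−d) = 0.8364 and values discount at R = 1.36.
Payoff layer (t=3): V(3,0)=196.4600, V(3,1)=222.7600, V(3,2)=245.4000, V(3,3)=37.5100
(2,0): S=99.6300. Δ = (V_up−V_dn)/(S_up−S_dn) = (222.7600−196.4600)/(144.4635−89.6670) = 0.4800. V = [p*·222.7600 + (1−p*)·196.4600]/1.36 = 160.6297. B = V − Δ·S = 112.8115.
(2,1): S=160.5150. Δ = (V_up−V_dn)/(S_up−S_dn) = (245.4000−222.7600)/(232.7467−144.4635) = 0.2564. V = [p*·245.4000 + (1−p*)·222.7600]/1.36 = 177.7171. B = V − Δ·S = 136.5535.
(2,2): S=258.6075. Δ = (V_up−V_dn)/(S_up−S_dn) = (37.5100−245.4000)/(374.9809−232.7468) = -1.4616. V = [p*·37.5100 + (1−p*)·245.4000]/1.36 = 52.5944. B = V − Δ·S = 430.5762.
(1,0): S=110.7000. Δ = (V_up−V_dn)/(S_up−S_dn) = (177.7171−160.6297)/(160.5150−99.6300) = 0.2807. V = [p*·177.7171 + (1−p*)·160.6297]/1.36 = 128.6184. B = V − Δ·S = 97.5503.
(1,1): S=178.3500. Δ = (V_up−V_dn)/(S_up−S_dn) = (52.5944−177.7171)/(258.6075−160.5150) = -1.2756. V = [p*·52.5944 + (1−p*)·177.7171]/1.36 = 53.7272. B = V − Δ·S = 281.2231.
(0,0): S=123.0000. Δ = (V_up−V_dn)/(S_up−S_dn) = (53.7272−128.6184)/(178.3500−110.7000) = -1.1070. V = [p*·53.7272 + (1−p*)·128.6184]/1.36 = 48.5163. B = V − Δ·S = 184.6820.
Root portfolio cost Δ·123+B reproduces V0=48.5163.

(0,0): Delta=-1.1070 Bond=184.6820
(1,0): Delta=0.2807 Bond=97.5503
(1,1): Delta=-1.2756 Bond=281.2231
(2,0): Delta=0.4800 Bond=112.8115
(2,1): Delta=0.2564 Bond=136.5535
(2,2): Delta=-1.4616 Bond=430.5762
V0=48.5163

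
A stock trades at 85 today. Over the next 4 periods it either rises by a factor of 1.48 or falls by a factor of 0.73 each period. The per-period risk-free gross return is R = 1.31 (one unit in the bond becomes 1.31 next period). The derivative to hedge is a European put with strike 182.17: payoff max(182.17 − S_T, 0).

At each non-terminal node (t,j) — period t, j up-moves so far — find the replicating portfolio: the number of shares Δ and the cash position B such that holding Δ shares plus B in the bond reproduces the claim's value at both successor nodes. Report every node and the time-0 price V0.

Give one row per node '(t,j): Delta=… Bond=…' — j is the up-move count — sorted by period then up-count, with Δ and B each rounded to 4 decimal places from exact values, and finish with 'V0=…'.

(0,0): Delta=-0.2792 Bond=30.6977
(1,0): Delta=-0.8578 Bond=76.1179
(1,1): Delta=-0.1956 Bond=29.6904
(2,0): Delta=-1.0000 Bond=106.1535
(2,1): Delta=-0.8373 Bond=97.8271
(2,2): Delta=-0.1028 Bond=21.6210
(3,0): Delta=-1.0000 Bond=139.0611
(3,1): Delta=-1.0000 Bond=139.0611
(3,2): Delta=-0.8138 Bond=124.9565
(3,3): Delta=0.0000 Bond=0.0000
V0=6.9642

The replicating-portfolio and risk-neutral prices coincide; use p* = (1.31−0.73)/(1.48−0.73) = 0.7733 for the latter.
Payoff layer (t=4): V(4,0)=158.0315, V(4,1)=133.2317, V(4,2)=82.9525, V(4,3)=0.0000, V(4,4)=0.0000
(3,0): S=33.0664. Δ = (V_up−V_dn)/(S_up−S_dn) = (133.2317−158.0315)/(48.9383−24.1385) = -1.0000. V = [p*·133.2317 + (1−p*)·158.0315]/1.31 = 105.9946. B = V − Δ·S = 139.0611.
(3,1): S=67.0388. Δ = (V_up−V_dn)/(S_up−S_dn) = (82.9525−133.2317)/(99.2175−48.9383) = -1.0000. V = [p*·82.9525 + (1−p*)·133.2317]/1.31 = 72.0222. B = V − Δ·S = 139.0611.
(3,2): S=135.9143. Δ = (V_up−V_dn)/(S_up−S_dn) = (0.0000−82.9525)/(201.1532−99.2175) = -0.8138. V = [p*·0.0000 + (1−p*)·82.9525]/1.31 = 14.3531. B = V − Δ·S = 124.9565.
(3,3): S=275.5523. Δ = (V_up−V_dn)/(S_up−S_dn) = (0.0000−0.0000)/(407.8174−201.1532) = 0.0000. V = [p*·0.0000 + (1−p*)·0.0000]/1.31 = 0.0000. B = V − Δ·S = 0.0000.
(2,0): S=45.2965. Δ = (V_up−V_dn)/(S_up−S_dn) = (72.0222−105.9946)/(67.0388−33.0664) = -1.0000. V = [p*·72.0222 + (1−p*)·105.9946]/1.31 = 60.8570. B = V − Δ·S = 106.1535.
(2,1): S=91.8340. Δ = (V_up−V_dn)/(S_up−S_dn) = (14.3531−72.0222)/(135.9143−67.0388) = -0.8373. V = [p*·14.3531 + (1−p*)·72.0222]/1.31 = 20.9349. B = V − Δ·S = 97.8271.
(2,2): S=186.1840. Δ = (V_up−V_dn)/(S_up−S_dn) = (0.0000−14.3531)/(275.5523−135.9143) = -0.1028. V = [p*·0.0000 + (1−p*)·14.3531]/1.31 = 2.4835. B = V − Δ·S = 21.6210.
(1,0): S=62.0500. Δ = (V_up−V_dn)/(S_up−S_dn) = (20.9349−60.8570)/(91.8340−45.2965) = -0.8578. V = [p*·20.9349 + (1−p*)·60.8570]/1.31 = 22.8885. B = V − Δ·S = 76.1179.
(1,1): S=125.8000. Δ = (V_up−V_dn)/(S_up−S_dn) = (2.4835−20.9349)/(186.1840−91.8340) = -0.1956. V = [p*·2.4835 + (1−p*)·20.9349]/1.31 = 5.0884. B = V − Δ·S = 29.6904.
(0,0): S=85.0000. Δ = (V_up−V_dn)/(S_up−S_dn) = (5.0884−22.8885)/(125.8000−62.0500) = -0.2792. V = [p*·5.0884 + (1−p*)·22.8885]/1.31 = 6.9642. B = V − Δ·S = 30.6977.
Self-financing check: at every node Δ·S+B equals the discounted successor values.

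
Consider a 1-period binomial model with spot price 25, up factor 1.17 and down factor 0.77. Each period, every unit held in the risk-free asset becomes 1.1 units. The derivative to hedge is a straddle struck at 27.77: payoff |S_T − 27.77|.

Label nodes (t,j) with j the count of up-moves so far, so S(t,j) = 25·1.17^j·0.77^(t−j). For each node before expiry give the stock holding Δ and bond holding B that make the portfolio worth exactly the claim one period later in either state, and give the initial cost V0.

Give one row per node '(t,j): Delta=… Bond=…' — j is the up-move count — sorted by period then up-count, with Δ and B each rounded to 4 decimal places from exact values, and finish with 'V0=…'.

(0,0): Delta=-0.7040 Bond=20.0655
V0=2.4655

Since d<R<u, set p* = (R−d)/(u−d) = 0.8250; price each node as the discounted p*-expectation of its children.
Terminal values V(1,·): V(1,0)=8.5200, V(1,1)=1.4800
Node (0,0) S=25.0000: V=(p*·1.4800+(1−p*)·8.5200)/1.1=2.4655; Δ=(1.4800−8.5200)/(29.2500−19.2500)=-0.7040; B=V−Δ·S=20.0655
Self-financing check: at every node Δ·S+B equals the discounted successor values.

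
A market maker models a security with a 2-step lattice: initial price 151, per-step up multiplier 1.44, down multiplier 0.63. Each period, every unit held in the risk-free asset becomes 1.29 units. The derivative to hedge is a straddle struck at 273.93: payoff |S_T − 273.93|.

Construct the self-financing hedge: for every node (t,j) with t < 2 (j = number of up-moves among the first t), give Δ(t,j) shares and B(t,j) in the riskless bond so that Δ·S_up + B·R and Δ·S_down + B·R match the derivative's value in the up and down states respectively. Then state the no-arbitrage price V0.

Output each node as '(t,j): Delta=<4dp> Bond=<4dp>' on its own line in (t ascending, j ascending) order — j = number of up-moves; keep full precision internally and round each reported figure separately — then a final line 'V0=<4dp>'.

(0,0): Delta=-0.5953 Bond=134.7667
(1,0): Delta=-1.0000 Bond=212.3488
(1,1): Delta=-0.5551 Bond=165.0990
V0=44.8775

The replicating-portfolio and risk-neutral prices coincide; use p* = (1.29−0.63)/(1.44−0.63) = 0.8148 for the latter.
Payoff layer (t=2): V(2,0)=213.9981, V(2,1)=136.9428, V(2,2)=39.1836
(1,0): S=95.1300. Δ = (V_up−V_dn)/(S_up−S_dn) = (136.9428−213.9981)/(136.9872−59.9319) = -1.0000. V = [p*·136.9428 + (1−p*)·213.9981]/1.29 = 117.2188. B = V − Δ·S = 212.3488.
(1,1): S=217.4400. Δ = (V_up−V_dn)/(S_up−S_dn) = (39.1836−136.9428)/(313.1136−136.9872) = -0.5551. V = [p*·39.1836 + (1−p*)·136.9428]/1.29 = 44.4086. B = V − Δ·S = 165.0990.
(0,0): S=151.0000. Δ = (V_up−V_dn)/(S_up−S_dn) = (44.4086−117.2188)/(217.4400−95.1300) = -0.5953. V = [p*·44.4086 + (1−p*)·117.2188]/1.29 = 44.8775. B = V − Δ·S = 134.7667.
Self-financing check: at every node Δ·S+B equals the discounted successor values.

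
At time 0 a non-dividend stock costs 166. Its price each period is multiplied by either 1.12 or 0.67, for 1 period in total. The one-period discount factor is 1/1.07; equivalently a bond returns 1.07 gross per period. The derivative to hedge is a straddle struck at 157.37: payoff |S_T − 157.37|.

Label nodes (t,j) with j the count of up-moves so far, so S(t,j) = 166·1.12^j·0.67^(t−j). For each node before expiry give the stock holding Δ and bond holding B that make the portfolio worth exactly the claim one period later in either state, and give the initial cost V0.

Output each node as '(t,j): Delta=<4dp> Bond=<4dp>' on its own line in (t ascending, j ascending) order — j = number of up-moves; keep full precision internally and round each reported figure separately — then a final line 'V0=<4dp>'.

Under the risk-neutral measure, an up-move has probability p* = (R−d)/(u−d) = 0.8889 and values discount at R = 1.07.
Terminal values V(1,·): V(1,0)=46.1500, V(1,1)=28.5500
Node (0,0) S=166.0000: V=(p*·28.5500+(1−p*)·46.1500)/1.07=28.5099; Δ=(28.5500−46.1500)/(185.9200−111.2200)=-0.2356; B=V−Δ·S=67.6210
Root portfolio cost Δ·166+B reproduces V0=28.5099.

(0,0): Delta=-0.2356 Bond=67.6210
V0=28.5099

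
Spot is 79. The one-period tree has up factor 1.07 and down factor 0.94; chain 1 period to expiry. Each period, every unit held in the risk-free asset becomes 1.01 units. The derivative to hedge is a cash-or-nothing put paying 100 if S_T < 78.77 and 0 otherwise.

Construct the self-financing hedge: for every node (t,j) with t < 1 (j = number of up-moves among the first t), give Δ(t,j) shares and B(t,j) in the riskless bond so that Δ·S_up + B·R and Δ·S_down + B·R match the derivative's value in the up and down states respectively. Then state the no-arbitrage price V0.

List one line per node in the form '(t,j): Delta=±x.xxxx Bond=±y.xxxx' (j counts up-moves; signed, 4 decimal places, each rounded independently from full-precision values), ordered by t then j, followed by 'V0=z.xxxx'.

(0,0): Delta=-9.7371 Bond=814.9276
V0=45.6969

The replicating-portfolio and risk-neutral prices coincide; use p* = (1.01−0.94)/(1.07−0.94) = 0.5385 for the latter.
Terminal payoffs: V(1,0)=100.0000, V(1,1)=0.0000
Node (0,0) S=79.0000: V=(p*·0.0000+(1−p*)·100.0000)/1.01=45.6969; Δ=(0.0000−100.0000)/(84.5300−74.2600)=-9.7371; B=V−Δ·S=814.9276
Self-financing check: at every node Δ·S+B equals the discounted successor values.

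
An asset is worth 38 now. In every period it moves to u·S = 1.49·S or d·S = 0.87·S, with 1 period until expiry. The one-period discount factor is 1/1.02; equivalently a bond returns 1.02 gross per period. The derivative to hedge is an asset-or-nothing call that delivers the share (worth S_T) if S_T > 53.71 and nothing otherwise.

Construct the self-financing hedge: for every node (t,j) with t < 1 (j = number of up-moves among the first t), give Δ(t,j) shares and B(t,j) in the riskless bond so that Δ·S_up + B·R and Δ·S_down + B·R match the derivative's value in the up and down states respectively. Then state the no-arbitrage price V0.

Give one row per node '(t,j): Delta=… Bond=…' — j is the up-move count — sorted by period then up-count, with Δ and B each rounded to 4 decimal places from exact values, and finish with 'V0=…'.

The replicating-portfolio and risk-neutral prices coincide; use p* = (1.02−0.87)/(1.49−0.87) = 0.2419 for the latter.
At expiry t=1: V(1,0)=0.0000, V(1,1)=56.6200
  t=0,j=0: stock 38.0000 → up 56.6200 (V=56.6200), down 33.0600 (V=0.0000). Price 13.4298; hedge Δ=2.4032, bond B=-77.8928.
Check: Δ(0,0)·S0 + B(0,0) = 13.4298 = V0.

(0,0): Delta=2.4032 Bond=-77.8928
V0=13.4298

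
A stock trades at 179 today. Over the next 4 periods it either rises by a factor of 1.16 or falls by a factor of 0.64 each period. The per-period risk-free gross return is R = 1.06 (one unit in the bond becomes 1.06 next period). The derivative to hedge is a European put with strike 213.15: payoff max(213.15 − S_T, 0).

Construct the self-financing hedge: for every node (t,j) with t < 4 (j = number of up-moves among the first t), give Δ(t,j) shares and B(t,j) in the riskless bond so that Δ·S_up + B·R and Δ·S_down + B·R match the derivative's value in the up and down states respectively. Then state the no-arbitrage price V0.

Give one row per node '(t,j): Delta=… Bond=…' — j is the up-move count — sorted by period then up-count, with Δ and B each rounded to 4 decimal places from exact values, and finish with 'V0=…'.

Risk-neutral probability p* = (R−d)/(u−d) = (1.06−0.64)/(1.16−0.64) = 0.8077.
Payoff layer (t=4): V(4,0)=183.1188, V(4,1)=158.7184, V(4,2)=114.4928, V(4,3)=34.3338, V(4,4)=0.0000
(3,0): S=46.9238. Δ = (V_up−V_dn)/(S_up−S_dn) = (158.7184−183.1188)/(54.4316−30.0312) = -1.0000. V = [p*·158.7184 + (1−p*)·183.1188]/1.06 = 154.1611. B = V − Δ·S = 201.0849.
(3,1): S=85.0493. Δ = (V_up−V_dn)/(S_up−S_dn) = (114.4928−158.7184)/(98.6572−54.4316) = -1.0000. V = [p*·114.4928 + (1−p*)·158.7184]/1.06 = 116.0356. B = V − Δ·S = 201.0849.
(3,2): S=154.1519. Δ = (V_up−V_dn)/(S_up−S_dn) = (34.3338−114.4928)/(178.8162−98.6572) = -1.0000. V = [p*·34.3338 + (1−p*)·114.4928]/1.06 = 46.9330. B = V − Δ·S = 201.0849.
(3,3): S=279.4004. Δ = (V_up−V_dn)/(S_up−S_dn) = (0.0000−34.3338)/(324.1044−178.8162) = -0.2363. V = [p*·0.0000 + (1−p*)·34.3338]/1.06 = 6.2289. B = V − Δ·S = 72.2554.
(2,0): S=73.3184. Δ = (V_up−V_dn)/(S_up−S_dn) = (116.0356−154.1611)/(85.0493−46.9238) = -1.0000. V = [p*·116.0356 + (1−p*)·154.1611]/1.06 = 116.3843. B = V − Δ·S = 189.7027.
(2,1): S=132.8896. Δ = (V_up−V_dn)/(S_up−S_dn) = (46.9330−116.0356)/(154.1519−85.0493) = -1.0000. V = [p*·46.9330 + (1−p*)·116.0356]/1.06 = 56.8131. B = V − Δ·S = 189.7027.
(2,2): S=240.8624. Δ = (V_up−V_dn)/(S_up−S_dn) = (6.2289−46.9330)/(279.4004−154.1519) = -0.3250. V = [p*·6.2289 + (1−p*)·46.9330]/1.06 = 13.2610. B = V − Δ·S = 91.5380.
(1,0): S=114.5600. Δ = (V_up−V_dn)/(S_up−S_dn) = (56.8131−116.3843)/(132.8896−73.3184) = -1.0000. V = [p*·56.8131 + (1−p*)·116.3843]/1.06 = 64.4049. B = V − Δ·S = 178.9649.
(1,1): S=207.6400. Δ = (V_up−V_dn)/(S_up−S_dn) = (13.2610−56.8131)/(240.8624−132.8896) = -0.4034. V = [p*·13.2610 + (1−p*)·56.8131]/1.06 = 20.4117. B = V − Δ·S = 104.1659.
(0,0): S=179.0000. Δ = (V_up−V_dn)/(S_up−S_dn) = (20.4117−64.4049)/(207.6400−114.5600) = -0.4726. V = [p*·20.4117 + (1−p*)·64.4049]/1.06 = 27.2376. B = V − Δ·S = 111.8399.
The time-0 hedge costs 27.2376, which is the no-arbitrage price.

(0,0): Delta=-0.4726 Bond=111.8399
(1,0): Delta=-1.0000 Bond=178.9649
(1,1): Delta=-0.4034 Bond=104.1659
(2,0): Delta=-1.0000 Bond=189.7027
(2,1): Delta=-1.0000 Bond=189.7027
(2,2): Delta=-0.3250 Bond=91.5380
(3,0): Delta=-1.0000 Bond=201.0849
(3,1): Delta=-1.0000 Bond=201.0849
(3,2): Delta=-1.0000 Bond=201.0849
(3,3): Delta=-0.2363 Bond=72.2554
V0=27.2376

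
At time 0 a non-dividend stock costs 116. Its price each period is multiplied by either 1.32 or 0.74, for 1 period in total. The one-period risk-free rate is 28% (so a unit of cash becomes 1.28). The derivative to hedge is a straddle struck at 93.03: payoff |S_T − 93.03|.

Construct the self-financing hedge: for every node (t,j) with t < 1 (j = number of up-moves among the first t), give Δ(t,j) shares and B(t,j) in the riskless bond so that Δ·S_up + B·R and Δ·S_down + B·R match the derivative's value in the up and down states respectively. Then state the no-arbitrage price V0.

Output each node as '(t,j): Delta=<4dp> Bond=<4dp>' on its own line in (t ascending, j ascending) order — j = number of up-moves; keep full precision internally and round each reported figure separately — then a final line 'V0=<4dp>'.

(0,0): Delta=0.7863 Bond=-47.1118
V0=44.0951

Under the risk-neutral measure, an up-move has probability p* = (R−d)/(u−d) = 0.9310 and values discount at R = 1.28.
Terminal payoffs: V(1,0)=7.1900, V(1,1)=60.0900
Node (0,0) S=116.0000: V=(p*·60.0900+(1−p*)·7.1900)/1.28=44.0951; Δ=(60.0900−7.1900)/(153.1200−85.8400)=0.7863; B=V−Δ·S=-47.1118
Check: Δ(0,0)·S0 + B(0,0) = 44.0951 = V0.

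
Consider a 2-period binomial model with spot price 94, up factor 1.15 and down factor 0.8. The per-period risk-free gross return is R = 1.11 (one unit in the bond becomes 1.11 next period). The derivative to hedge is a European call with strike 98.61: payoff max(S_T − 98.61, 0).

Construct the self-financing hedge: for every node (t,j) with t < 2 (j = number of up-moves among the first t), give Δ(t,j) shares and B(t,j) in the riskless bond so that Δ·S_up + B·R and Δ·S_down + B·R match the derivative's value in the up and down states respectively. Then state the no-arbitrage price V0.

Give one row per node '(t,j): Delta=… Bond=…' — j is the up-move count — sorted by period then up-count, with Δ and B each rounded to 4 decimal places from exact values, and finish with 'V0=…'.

(0,0): Delta=0.6234 Bond=-42.2364
(1,0): Delta=0.0000 Bond=0.0000
(1,1): Delta=0.6794 Bond=-52.9318
V0=16.3666

Since d<R<u, set p* = (R−d)/(u−d) = 0.8857; price each node as the discounted p*-expectation of its children.
Payoff layer (t=2): V(2,0)=0.0000, V(2,1)=0.0000, V(2,2)=25.7050
  t=1,j=0: stock 75.2000 → up 86.4800 (V=0.0000), down 60.1600 (V=0.0000). Price 0.0000; hedge Δ=0.0000, bond B=0.0000.
  t=1,j=1: stock 108.1000 → up 124.3150 (V=25.7050), down 86.4800 (V=0.0000). Price 20.5111; hedge Δ=0.6794, bond B=-52.9318.
  t=0,j=0: stock 94.0000 → up 108.1000 (V=20.5111), down 75.2000 (V=0.0000). Price 16.3666; hedge Δ=0.6234, bond B=-42.2364.
Self-financing check: at every node Δ·S+B equals the discounted successor values.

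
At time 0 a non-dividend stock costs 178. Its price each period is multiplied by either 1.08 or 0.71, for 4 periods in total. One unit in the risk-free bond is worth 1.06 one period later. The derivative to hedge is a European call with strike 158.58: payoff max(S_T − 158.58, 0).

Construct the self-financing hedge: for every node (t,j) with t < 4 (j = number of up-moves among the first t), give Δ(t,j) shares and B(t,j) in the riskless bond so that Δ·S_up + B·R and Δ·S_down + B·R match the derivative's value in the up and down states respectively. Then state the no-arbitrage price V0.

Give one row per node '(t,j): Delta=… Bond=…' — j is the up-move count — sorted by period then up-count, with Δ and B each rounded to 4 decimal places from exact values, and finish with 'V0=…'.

(0,0): Delta=0.8964 Bond=-106.4595
(1,0): Delta=0.0106 Bond=-0.8973
(1,1): Delta=0.9297 Bond=-119.2442
(2,0): Delta=0.0000 Bond=0.0000
(2,1): Delta=0.0110 Bond=-1.0055
(2,2): Delta=0.9642 Bond=-133.5641
(3,0): Delta=0.0000 Bond=0.0000
(3,1): Delta=0.0000 Bond=0.0000
(3,2): Delta=0.0114 Bond=-1.1267
(3,3): Delta=1.0000 Bond=-149.6038
V0=53.1030

Since d<R<u, set p* = (R−d)/(u−d) = 0.9459; price each node as the discounted p*-expectation of its children.
Terminal payoffs: V(4,0)=0.0000, V(4,1)=0.0000, V(4,2)=0.0000, V(4,3)=0.6224, V(4,4)=83.5870
Node (3,0) S=63.7082: V=(p*·0.0000+(1−p*)·0.0000)/1.06=0.0000; Δ=(0.0000−0.0000)/(68.8048−45.2328)=0.0000; B=V−Δ·S=0.0000
Node (3,1) S=96.9082: V=(p*·0.0000+(1−p*)·0.0000)/1.06=0.0000; Δ=(0.0000−0.0000)/(104.6608−68.8048)=0.0000; B=V−Δ·S=0.0000
Node (3,2) S=147.4096: V=(p*·0.6224+(1−p*)·0.0000)/1.06=0.5554; Δ=(0.6224−0.0000)/(159.2024−104.6608)=0.0114; B=V−Δ·S=-1.1267
Node (3,3) S=224.2287: V=(p*·83.5870+(1−p*)·0.6224)/1.06=74.6250; Δ=(83.5870−0.6224)/(242.1670−159.2024)=1.0000; B=V−Δ·S=-149.6038
Node (2,0) S=89.7298: V=(p*·0.0000+(1−p*)·0.0000)/1.06=0.0000; Δ=(0.0000−0.0000)/(96.9082−63.7082)=0.0000; B=V−Δ·S=0.0000
Node (2,1) S=136.4904: V=(p*·0.5554+(1−p*)·0.0000)/1.06=0.4957; Δ=(0.5554−0.0000)/(147.4096−96.9082)=0.0110; B=V−Δ·S=-1.0055
Node (2,2) S=207.6192: V=(p*·74.6250+(1−p*)·0.5554)/1.06=66.6238; Δ=(74.6250−0.5554)/(224.2287−147.4096)=0.9642; B=V−Δ·S=-133.5641
Node (1,0) S=126.3800: V=(p*·0.4957+(1−p*)·0.0000)/1.06=0.4423; Δ=(0.4957−0.0000)/(136.4904−89.7298)=0.0106; B=V−Δ·S=-0.8973
Node (1,1) S=192.2400: V=(p*·66.6238+(1−p*)·0.4957)/1.06=59.4805; Δ=(66.6238−0.4957)/(207.6192−136.4904)=0.9297; B=V−Δ·S=-119.2442
Node (0,0) S=178.0000: V=(p*·59.4805+(1−p*)·0.4423)/1.06=53.1030; Δ=(59.4805−0.4423)/(192.2400−126.3800)=0.8964; B=V−Δ·S=-106.4595
Self-financing check: at every node Δ·S+B equals the discounted successor values.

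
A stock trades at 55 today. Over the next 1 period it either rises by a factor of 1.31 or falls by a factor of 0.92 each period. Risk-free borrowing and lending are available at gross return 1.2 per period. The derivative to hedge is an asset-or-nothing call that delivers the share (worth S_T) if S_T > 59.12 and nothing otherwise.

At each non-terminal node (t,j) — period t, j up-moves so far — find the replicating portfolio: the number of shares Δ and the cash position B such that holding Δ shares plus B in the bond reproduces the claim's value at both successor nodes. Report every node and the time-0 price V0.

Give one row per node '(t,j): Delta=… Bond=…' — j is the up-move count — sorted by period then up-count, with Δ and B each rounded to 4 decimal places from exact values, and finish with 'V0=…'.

(0,0): Delta=3.3590 Bond=-141.6368
V0=43.1068

No-arbitrage ⇒ martingale measure with p* = (R−d)/(u−d) = 0.7179.
Terminal payoffs: V(1,0)=0.0000, V(1,1)=72.0500
  t=0,j=0: stock 55.0000 → up 72.0500 (V=72.0500), down 50.6000 (V=0.0000). Price 43.1068; hedge Δ=3.3590, bond B=-141.6368.
The time-0 hedge costs 43.1068, which is the no-arbitrage price.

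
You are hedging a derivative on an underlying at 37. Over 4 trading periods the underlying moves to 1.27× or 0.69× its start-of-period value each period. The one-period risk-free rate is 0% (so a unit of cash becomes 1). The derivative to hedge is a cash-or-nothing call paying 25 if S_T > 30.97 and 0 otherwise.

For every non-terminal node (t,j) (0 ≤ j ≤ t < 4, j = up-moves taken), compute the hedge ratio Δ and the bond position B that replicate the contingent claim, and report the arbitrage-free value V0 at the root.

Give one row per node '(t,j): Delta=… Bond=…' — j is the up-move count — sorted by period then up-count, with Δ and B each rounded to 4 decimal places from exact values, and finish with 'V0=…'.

(0,0): Delta=0.4648 Bond=-8.0483
(1,0): Delta=0.4823 Bond=-8.4963
(1,1): Delta=0.4565 Bond=-7.6582
(2,0): Delta=0.0000 Bond=0.0000
(2,1): Delta=0.7105 Bond=-15.8963
(2,2): Delta=0.3362 Bond=-0.4831
(3,0): Delta=0.0000 Bond=0.0000
(3,1): Delta=0.0000 Bond=0.0000
(3,2): Delta=1.0468 Bond=-29.7414
(3,3): Delta=0.0000 Bond=25.0000
V0=9.1480

Under the risk-neutral measure, an up-move has probability p* = (R−d)/(u−d) = 0.5345 and values discount at R = 1.
At expiry t=4: V(4,0)=0.0000, V(4,1)=0.0000, V(4,2)=0.0000, V(4,3)=25.0000, V(4,4)=25.0000
(3,0): S=12.1548. Δ = (V_up−V_dn)/(S_up−S_dn) = (0.0000−0.0000)/(15.4366−8.3868) = 0.0000. V = [p*·0.0000 + (1−p*)·0.0000]/1 = 0.0000. B = V − Δ·S = 0.0000.
(3,1): S=22.3719. Δ = (V_up−V_dn)/(S_up−S_dn) = (0.0000−0.0000)/(28.4124−15.4366) = 0.0000. V = [p*·0.0000 + (1−p*)·0.0000]/1 = 0.0000. B = V − Δ·S = 0.0000.
(3,2): S=41.1773. Δ = (V_up−V_dn)/(S_up−S_dn) = (25.0000−0.0000)/(52.2952−28.4124) = 1.0468. V = [p*·25.0000 + (1−p*)·0.0000]/1 = 13.3621. B = V − Δ·S = -29.7414.
(3,3): S=75.7902. Δ = (V_up−V_dn)/(S_up−S_dn) = (25.0000−25.0000)/(96.2535−52.2952) = 0.0000. V = [p*·25.0000 + (1−p*)·25.0000]/1 = 25.0000. B = V − Δ·S = 25.0000.
(2,0): S=17.6157. Δ = (V_up−V_dn)/(S_up−S_dn) = (0.0000−0.0000)/(22.3719−12.1548) = 0.0000. V = [p*·0.0000 + (1−p*)·0.0000]/1 = 0.0000. B = V − Δ·S = 0.0000.
(2,1): S=32.4231. Δ = (V_up−V_dn)/(S_up−S_dn) = (13.3621−0.0000)/(41.1773−22.3719) = 0.7105. V = [p*·13.3621 + (1−p*)·0.0000]/1 = 7.1418. B = V − Δ·S = -15.8963.
(2,2): S=59.6773. Δ = (V_up−V_dn)/(S_up−S_dn) = (25.0000−13.3621)/(75.7902−41.1773) = 0.3362. V = [p*·25.0000 + (1−p*)·13.3621]/1 = 19.5823. B = V − Δ·S = -0.4831.
(1,0): S=25.5300. Δ = (V_up−V_dn)/(S_up−S_dn) = (7.1418−0.0000)/(32.4231−17.6157) = 0.4823. V = [p*·7.1418 + (1−p*)·0.0000]/1 = 3.8172. B = V − Δ·S = -8.4963.
(1,1): S=46.9900. Δ = (V_up−V_dn)/(S_up−S_dn) = (19.5823−7.1418)/(59.6773−32.4231) = 0.4565. V = [p*·19.5823 + (1−p*)·7.1418]/1 = 13.7911. B = V − Δ·S = -7.6582.
(0,0): S=37.0000. Δ = (V_up−V_dn)/(S_up−S_dn) = (13.7911−3.8172)/(46.9900−25.5300) = 0.4648. V = [p*·13.7911 + (1−p*)·3.8172]/1 = 9.1480. B = V − Δ·S = -8.0483.
The time-0 hedge costs 9.1480, which is the no-arbitrage price.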